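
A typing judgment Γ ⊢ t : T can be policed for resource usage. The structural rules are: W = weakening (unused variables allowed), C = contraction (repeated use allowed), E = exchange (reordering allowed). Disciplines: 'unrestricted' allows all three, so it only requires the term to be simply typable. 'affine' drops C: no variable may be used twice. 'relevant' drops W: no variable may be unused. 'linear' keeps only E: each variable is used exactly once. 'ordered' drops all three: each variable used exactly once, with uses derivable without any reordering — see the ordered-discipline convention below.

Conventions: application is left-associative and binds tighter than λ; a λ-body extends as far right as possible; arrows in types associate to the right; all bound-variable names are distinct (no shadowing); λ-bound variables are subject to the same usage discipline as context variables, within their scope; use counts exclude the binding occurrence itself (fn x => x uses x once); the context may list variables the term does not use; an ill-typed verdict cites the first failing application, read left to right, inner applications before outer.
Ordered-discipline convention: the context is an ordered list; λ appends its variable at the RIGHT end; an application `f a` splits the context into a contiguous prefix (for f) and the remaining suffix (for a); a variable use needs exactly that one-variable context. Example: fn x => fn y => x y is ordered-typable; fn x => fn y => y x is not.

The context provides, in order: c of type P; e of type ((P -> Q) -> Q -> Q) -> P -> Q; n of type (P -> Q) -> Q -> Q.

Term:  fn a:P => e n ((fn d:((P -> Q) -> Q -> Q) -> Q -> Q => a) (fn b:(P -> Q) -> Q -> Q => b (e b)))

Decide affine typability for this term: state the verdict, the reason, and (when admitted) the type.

no — repeated use of e ×2, b ×2
variable uses: c ×0; e ×2; n ×1; a (bound) ×1; d (bound) ×0; b (bound) ×2
use order (left to right): e, n, a, b, e, b
typing: well-typed at P -> Q
summary: ordered ✗ | linear ✗ | affine ✗ | relevant ✗ | unrestricted ✓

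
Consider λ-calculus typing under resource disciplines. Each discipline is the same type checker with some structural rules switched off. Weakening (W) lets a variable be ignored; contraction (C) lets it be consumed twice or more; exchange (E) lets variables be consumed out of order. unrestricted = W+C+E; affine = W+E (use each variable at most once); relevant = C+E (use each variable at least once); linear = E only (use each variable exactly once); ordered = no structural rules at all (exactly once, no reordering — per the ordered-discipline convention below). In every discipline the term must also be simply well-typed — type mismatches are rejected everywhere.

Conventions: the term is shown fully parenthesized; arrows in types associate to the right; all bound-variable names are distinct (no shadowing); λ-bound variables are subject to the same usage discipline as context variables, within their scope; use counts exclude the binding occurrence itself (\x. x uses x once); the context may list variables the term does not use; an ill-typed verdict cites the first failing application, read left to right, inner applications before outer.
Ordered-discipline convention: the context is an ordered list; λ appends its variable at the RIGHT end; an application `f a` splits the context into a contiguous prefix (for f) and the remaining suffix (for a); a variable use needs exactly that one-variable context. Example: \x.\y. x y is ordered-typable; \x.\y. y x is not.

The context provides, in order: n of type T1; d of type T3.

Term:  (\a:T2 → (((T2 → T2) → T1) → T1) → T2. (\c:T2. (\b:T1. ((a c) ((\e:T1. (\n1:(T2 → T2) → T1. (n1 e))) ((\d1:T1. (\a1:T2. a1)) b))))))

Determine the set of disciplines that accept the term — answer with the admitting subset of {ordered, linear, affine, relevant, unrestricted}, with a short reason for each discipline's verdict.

admitted by: none
counts: n=0; d=0; a [bound]=1; c [bound]=1; b [bound]=1; e [bound]=1; n1 [bound]=1; d1 [bound]=0; a1 [bound]=1
left-to-right use order: a, c, n1, e, a1, b
typing: ill-typed: argument of type T1 where T2 → T2 is required
ordered: ✗, the type mismatch rejects it
linear: ✗, not simply typable
affine: ✗, fails simple typing
relevant: ✗, a type mismatch blocks all five
unrestricted: ✗, the type mismatch rejects it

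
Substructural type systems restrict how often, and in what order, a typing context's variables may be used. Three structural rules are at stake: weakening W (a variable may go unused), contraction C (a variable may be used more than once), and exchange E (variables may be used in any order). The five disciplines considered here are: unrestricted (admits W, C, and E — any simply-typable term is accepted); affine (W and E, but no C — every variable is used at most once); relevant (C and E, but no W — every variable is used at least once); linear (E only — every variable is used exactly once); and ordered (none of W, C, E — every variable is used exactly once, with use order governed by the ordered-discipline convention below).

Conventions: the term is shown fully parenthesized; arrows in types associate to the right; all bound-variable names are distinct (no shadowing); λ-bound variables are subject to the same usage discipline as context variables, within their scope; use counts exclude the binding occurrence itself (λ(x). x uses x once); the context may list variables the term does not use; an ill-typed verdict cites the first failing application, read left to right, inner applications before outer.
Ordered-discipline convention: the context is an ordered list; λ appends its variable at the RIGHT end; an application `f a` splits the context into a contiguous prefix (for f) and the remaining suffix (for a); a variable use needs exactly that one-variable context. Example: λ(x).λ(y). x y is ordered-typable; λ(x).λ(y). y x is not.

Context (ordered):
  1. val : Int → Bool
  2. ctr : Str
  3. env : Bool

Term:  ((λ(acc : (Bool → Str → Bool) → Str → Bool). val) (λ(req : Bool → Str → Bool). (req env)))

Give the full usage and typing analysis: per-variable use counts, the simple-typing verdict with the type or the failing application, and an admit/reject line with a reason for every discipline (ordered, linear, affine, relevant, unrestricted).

counts: val: 1×; ctr: 0×; env: 1×; acc [bound]: 0×; req [bound]: 1×
uses in reading order: val, req, env
typing: ✓ — Int → Bool
ordered: ✗, needs weakening: ctr, acc unused
linear: ✗, needs weakening: ctr, acc unused
affine: ✓, at most one use each (val, ctr, env, acc, req)
relevant: ✗, needs weakening: ctr, acc unused
unrestricted: ✓, well-typed at Int → Bool; no restrictions here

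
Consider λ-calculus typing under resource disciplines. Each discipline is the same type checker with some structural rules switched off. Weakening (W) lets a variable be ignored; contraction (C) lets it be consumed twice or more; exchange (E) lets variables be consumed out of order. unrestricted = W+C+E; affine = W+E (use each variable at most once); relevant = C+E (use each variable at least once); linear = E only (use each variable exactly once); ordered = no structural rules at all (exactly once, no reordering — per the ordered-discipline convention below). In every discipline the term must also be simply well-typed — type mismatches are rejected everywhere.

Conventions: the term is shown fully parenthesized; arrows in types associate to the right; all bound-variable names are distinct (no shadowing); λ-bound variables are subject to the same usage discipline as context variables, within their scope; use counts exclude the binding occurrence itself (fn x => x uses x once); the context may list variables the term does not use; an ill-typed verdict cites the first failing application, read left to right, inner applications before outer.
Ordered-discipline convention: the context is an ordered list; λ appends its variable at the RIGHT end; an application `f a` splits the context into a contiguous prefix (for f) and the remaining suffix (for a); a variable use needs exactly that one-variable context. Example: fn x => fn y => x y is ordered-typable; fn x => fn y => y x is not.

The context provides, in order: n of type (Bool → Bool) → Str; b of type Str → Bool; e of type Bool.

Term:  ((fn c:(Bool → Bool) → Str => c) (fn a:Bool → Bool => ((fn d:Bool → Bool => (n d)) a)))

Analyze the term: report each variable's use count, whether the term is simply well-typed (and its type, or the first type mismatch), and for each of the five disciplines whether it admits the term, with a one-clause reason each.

usage: n=1, b=0, e=0, c [bound]=1, a [bound]=1, d [bound]=1
order of uses: c, n, d, a
typing: the term checks, with type (Bool → Bool) → Str
ordered: ✗, unused: b, e — weakening required
linear: ✗, unused: b, e — weakening required
affine: ✓, n, b, e, c, a, d: no repeats, contraction unneeded
relevant: ✗, unused: b, e — weakening required
unrestricted: ✓, well-typed at (Bool → Bool) → Str; no restrictions here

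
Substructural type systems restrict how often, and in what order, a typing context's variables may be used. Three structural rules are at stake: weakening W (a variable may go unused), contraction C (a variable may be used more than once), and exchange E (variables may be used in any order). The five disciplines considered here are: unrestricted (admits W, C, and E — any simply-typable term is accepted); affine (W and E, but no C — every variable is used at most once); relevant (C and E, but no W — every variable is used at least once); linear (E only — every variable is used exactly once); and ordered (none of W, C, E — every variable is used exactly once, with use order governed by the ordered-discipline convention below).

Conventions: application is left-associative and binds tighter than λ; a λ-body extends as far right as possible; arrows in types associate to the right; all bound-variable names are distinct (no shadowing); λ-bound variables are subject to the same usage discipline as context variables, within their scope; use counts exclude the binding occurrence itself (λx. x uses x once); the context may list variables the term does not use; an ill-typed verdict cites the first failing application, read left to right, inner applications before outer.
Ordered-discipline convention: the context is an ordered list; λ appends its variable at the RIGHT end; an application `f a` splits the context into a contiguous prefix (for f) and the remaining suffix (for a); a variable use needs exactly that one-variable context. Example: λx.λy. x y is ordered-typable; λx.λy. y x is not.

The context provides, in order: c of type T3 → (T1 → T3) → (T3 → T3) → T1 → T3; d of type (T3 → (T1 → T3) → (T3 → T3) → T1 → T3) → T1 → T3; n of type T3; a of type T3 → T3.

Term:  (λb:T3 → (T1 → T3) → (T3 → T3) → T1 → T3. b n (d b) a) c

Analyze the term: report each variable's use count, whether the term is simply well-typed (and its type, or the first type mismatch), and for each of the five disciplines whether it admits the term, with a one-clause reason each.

use counts: c=1; d=1; n=1; a=1; b (λ-bound)=2
order of uses: b, n, d, b, a, c
typing: the term checks, with type T1 → T3
ordered: ✗ — uses contraction: b ×2
linear: ✗ — uses contraction: b ×2
affine: ✗ — uses contraction: b ×2
relevant: ✓ — at least one use each (c, d, n, a, b)
unrestricted: ✓ — typability at T1 → T3 is all that's needed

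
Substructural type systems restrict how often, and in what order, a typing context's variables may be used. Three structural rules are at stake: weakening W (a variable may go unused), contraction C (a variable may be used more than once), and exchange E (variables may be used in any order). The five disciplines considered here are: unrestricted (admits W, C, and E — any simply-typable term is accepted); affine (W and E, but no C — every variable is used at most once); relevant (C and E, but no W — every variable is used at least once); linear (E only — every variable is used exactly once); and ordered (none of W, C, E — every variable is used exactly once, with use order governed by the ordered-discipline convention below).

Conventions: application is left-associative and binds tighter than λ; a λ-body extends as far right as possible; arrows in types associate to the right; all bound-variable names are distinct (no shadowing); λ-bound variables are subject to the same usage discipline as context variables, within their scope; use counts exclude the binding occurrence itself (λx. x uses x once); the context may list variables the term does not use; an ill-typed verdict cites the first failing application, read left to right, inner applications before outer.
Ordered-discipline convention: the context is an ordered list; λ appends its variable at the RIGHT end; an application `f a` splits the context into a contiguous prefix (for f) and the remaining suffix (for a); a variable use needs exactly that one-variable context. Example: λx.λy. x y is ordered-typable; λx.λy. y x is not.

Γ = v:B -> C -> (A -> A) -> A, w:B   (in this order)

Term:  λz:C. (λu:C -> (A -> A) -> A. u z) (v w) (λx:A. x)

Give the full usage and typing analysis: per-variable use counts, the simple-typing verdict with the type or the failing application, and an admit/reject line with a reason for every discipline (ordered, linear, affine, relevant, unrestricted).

use counts: v: 1; w: 1; z [bound]: 1; u [bound]: 1; x [bound]: 1
use order (left to right): u, z, v, w, x
typing: the term checks, with type C -> A
ordered: ✗, no contiguous prefix/suffix split fits u, z, v, w, x
linear: ✓, exactly-once usage across v, w, z, u, x
affine: ✓, no duplicate uses among v, w, z, u, x
relevant: ✓, none of v, w, z, u, x goes unused
unrestricted: ✓, simply typable at C -> A; W, C, E all held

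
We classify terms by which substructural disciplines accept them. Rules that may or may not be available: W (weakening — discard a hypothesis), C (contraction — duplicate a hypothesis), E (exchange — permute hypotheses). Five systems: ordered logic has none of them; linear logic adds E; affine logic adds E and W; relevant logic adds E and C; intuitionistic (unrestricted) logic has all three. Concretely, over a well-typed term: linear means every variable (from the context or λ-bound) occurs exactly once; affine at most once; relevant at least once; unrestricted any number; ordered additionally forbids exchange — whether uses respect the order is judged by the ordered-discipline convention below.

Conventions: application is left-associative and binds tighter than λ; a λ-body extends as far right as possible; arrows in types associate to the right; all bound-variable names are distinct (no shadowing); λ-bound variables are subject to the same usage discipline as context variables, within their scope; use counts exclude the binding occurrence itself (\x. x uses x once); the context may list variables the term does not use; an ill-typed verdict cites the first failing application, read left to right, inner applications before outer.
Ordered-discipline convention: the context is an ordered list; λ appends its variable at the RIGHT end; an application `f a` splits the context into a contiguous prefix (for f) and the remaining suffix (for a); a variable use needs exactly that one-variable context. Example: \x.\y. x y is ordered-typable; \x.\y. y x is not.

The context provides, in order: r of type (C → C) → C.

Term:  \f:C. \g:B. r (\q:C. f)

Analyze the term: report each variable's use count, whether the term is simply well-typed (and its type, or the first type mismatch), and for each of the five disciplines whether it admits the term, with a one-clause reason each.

usage: r ×1, f (bound) ×1, g (bound) ×0, q (bound) ×0
order of uses: r, f
typing: the term checks, with type C → B → C
ordered: ✗ — g, q never used (weakening)
linear: ✗ — g, q never used (weakening)
affine: ✓ — at most one use each (r, f, g, q)
relevant: ✗ — g, q never used (weakening)
unrestricted: ✓ — type-checks (C → B → C) and nothing is barred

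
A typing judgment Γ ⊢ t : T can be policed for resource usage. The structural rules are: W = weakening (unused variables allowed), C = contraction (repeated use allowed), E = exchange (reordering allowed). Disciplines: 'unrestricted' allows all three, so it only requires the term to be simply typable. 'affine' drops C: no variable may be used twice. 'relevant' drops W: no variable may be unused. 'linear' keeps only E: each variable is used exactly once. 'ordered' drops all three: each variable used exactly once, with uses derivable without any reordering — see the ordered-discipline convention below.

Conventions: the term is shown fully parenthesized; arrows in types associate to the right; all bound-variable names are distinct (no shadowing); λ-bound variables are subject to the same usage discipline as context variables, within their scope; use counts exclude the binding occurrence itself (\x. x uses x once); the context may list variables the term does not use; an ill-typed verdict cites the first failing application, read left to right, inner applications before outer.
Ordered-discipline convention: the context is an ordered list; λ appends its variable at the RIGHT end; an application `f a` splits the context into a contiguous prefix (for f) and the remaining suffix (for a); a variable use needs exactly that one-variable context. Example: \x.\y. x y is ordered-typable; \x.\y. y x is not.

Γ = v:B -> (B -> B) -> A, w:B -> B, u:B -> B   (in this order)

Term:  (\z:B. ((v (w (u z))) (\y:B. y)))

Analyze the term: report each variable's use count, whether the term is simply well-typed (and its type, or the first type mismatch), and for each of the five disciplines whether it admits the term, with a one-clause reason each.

counts: v=1; w=1; u=1; z (bound)=1; y (bound)=1
use order (left to right): v, w, u, z, y
typing: well-typed at B -> A
ordered: ✓, one use each (v, w, u, z, y); ordered split holds
linear: ✓, exactly-once usage across v, w, u, z, y
affine: ✓, none of v, w, u, z, y used more than once
relevant: ✓, every one of v, w, u, z, y appears
unrestricted: ✓, typability at B -> A is all that's needed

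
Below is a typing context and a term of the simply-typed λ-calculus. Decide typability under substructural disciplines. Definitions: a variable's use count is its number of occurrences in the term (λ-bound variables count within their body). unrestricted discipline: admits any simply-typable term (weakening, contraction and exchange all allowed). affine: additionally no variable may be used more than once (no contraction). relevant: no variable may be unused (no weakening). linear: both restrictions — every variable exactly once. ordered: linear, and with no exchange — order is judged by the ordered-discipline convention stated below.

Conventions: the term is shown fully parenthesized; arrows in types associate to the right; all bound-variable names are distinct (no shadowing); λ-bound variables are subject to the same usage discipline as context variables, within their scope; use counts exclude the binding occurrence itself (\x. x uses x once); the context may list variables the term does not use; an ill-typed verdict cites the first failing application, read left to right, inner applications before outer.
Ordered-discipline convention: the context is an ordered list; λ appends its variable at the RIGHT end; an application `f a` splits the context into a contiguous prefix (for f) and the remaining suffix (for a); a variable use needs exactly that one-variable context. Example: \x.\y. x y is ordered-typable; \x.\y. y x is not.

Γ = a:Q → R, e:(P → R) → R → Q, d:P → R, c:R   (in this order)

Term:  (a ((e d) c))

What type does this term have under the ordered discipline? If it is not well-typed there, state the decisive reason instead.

term : R
variable uses: a: 1, e: 1, d: 1, c: 1
use order (left to right): a, e, d, c
typing: well-typed at R
all disciplines: ordered ✓, linear ✓, affine ✓, relevant ✓, unrestricted ✓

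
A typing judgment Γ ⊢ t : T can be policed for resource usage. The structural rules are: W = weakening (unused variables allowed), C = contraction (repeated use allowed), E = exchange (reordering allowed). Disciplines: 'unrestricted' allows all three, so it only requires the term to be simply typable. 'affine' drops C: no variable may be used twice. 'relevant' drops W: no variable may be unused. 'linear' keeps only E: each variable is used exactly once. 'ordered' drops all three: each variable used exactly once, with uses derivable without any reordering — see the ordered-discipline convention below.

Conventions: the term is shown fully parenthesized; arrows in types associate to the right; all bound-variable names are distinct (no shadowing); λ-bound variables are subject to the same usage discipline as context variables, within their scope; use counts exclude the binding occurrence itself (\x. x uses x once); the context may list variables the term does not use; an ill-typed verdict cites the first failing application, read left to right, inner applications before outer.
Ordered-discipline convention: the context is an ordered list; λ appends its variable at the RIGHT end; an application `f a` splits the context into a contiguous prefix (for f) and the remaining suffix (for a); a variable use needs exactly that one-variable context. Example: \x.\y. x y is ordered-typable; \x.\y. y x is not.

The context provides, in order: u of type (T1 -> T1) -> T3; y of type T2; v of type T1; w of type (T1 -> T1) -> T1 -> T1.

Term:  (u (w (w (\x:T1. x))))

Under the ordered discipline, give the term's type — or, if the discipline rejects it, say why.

not well-typed under ordered — uses contraction: w ×2; y, v never used (weakening)
usage: u: 1, y: 0, v: 0, w: 2, x [bound]: 1
use order (left to right): u, w, w, x
typing: well-typed at T3
across the five disciplines: ordered ✗; linear ✗; affine ✗; relevant ✗; unrestricted ✓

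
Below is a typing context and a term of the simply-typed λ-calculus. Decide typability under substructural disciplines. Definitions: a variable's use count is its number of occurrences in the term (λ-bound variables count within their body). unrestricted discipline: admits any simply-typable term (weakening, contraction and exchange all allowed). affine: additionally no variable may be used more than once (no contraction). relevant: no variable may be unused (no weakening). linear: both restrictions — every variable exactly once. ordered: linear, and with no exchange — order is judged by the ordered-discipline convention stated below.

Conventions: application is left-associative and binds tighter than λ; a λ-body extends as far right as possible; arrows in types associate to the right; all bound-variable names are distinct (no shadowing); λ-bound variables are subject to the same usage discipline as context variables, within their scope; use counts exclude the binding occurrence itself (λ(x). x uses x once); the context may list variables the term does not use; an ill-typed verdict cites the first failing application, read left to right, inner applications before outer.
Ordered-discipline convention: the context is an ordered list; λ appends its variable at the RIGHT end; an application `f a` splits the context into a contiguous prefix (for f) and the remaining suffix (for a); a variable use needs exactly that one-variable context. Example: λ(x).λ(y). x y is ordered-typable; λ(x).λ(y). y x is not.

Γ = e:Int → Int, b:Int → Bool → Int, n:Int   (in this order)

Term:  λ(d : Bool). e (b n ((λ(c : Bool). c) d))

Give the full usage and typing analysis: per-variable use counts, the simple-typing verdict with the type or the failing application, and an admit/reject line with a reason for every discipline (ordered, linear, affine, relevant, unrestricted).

use counts: e: 1, b: 1, n: 1, d (λ-bound): 1, c (λ-bound): 1
left-to-right use order: e, b, n, c, d
typing: ✓ — Bool → Int
ordered: ✓ — single-use (e, b, n, d, c), ordered derivation ok
linear: ✓ — e, b, n, d, c: one use apiece
affine: ✓ — at most one use each (e, b, n, d, c)
relevant: ✓ — at least one use each (e, b, n, d, c)
unrestricted: ✓ — simply typable at Bool → Int; W, C, E all held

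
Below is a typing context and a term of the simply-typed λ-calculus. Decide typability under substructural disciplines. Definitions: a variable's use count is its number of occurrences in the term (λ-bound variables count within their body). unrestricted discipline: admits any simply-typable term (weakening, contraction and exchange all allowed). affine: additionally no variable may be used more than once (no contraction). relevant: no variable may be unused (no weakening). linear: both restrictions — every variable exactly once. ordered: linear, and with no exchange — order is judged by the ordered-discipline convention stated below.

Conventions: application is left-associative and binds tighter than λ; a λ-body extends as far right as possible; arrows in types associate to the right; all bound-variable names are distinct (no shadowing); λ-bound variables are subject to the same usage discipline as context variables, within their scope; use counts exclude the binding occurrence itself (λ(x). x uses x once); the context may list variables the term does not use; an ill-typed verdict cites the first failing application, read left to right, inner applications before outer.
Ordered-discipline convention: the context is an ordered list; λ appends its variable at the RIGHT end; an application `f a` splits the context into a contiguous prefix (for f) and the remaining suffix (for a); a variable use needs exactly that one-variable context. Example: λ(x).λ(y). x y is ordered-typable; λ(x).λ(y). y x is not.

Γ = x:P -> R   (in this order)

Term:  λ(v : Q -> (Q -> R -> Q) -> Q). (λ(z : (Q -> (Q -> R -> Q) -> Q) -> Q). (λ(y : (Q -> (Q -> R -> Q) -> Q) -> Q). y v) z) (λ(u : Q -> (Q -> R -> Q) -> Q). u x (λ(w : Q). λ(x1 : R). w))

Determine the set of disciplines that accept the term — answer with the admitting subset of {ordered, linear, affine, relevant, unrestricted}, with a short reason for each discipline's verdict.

admitted in: none
counts: x: 1; v (λ-bound): 1; z (λ-bound): 1; y (λ-bound): 1; u (λ-bound): 1; w (λ-bound): 1; x1 (λ-bound): 0
left-to-right use order: y, v, z, u, x, w
typing: ill-typed: argument of type P -> R where Q is required
ordered ✗ (a type mismatch blocks all five)
linear ✗ (the type mismatch rejects it)
affine ✗ (not simply typable)
relevant ✗ (fails simple typing)
unrestricted ✗ (a type mismatch blocks all five)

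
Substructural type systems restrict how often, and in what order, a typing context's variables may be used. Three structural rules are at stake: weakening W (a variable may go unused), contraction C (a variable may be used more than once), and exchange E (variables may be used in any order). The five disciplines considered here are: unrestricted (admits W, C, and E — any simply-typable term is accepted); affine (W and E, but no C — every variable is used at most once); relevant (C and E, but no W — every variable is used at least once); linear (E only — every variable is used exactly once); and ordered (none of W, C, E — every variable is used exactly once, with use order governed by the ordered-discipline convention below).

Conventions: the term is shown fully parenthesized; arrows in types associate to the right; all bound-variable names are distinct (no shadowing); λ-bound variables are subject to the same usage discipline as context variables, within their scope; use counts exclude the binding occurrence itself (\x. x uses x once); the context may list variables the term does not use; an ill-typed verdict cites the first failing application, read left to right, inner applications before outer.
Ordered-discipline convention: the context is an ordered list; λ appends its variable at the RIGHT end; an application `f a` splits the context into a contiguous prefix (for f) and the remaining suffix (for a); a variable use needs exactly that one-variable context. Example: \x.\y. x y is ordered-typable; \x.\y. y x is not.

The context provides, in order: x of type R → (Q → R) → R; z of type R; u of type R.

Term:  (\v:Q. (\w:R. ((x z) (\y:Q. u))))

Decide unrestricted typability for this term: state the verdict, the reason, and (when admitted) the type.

yes — simply typable at Q → R → R; W, C, E all held; term : Q → R → R
variable uses: x: 1, z: 1, u: 1, v [bound]: 0, w [bound]: 0, y [bound]: 0
uses in reading order: x, z, u
typing: well-typed — term : Q → R → R
all disciplines: ordered ✗ | linear ✗ | affine ✓ | relevant ✗ | unrestricted ✓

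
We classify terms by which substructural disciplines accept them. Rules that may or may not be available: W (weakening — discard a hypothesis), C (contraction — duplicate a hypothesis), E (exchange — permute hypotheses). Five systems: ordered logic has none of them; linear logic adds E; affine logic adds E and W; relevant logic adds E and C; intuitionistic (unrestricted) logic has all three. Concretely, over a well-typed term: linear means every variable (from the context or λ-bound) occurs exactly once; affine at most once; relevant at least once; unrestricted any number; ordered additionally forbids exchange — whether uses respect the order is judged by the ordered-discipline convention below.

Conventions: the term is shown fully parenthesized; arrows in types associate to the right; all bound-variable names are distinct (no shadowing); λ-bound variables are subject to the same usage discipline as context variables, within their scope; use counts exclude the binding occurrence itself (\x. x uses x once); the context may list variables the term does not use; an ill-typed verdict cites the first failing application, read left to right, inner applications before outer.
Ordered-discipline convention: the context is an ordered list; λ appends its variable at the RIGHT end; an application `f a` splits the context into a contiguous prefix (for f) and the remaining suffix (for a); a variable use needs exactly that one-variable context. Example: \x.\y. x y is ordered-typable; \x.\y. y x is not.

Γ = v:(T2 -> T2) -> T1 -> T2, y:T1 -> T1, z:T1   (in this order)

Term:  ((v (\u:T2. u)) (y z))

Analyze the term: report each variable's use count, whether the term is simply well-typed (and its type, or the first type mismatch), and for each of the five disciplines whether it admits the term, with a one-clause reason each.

variable uses: v=1, y=1, z=1, u [bound]=1
use order (left to right): v, u, y, z
typing: the term checks, with type T2
ordered: ✓, v, y, z, u once each; derivable with no W/C/E
linear: ✓, single use per variable (v, y, z, u)
affine: ✓, none of v, y, z, u used more than once
relevant: ✓, v, y, z, u: all used, weakening unneeded
unrestricted: ✓, type-checks (T2) and nothing is barred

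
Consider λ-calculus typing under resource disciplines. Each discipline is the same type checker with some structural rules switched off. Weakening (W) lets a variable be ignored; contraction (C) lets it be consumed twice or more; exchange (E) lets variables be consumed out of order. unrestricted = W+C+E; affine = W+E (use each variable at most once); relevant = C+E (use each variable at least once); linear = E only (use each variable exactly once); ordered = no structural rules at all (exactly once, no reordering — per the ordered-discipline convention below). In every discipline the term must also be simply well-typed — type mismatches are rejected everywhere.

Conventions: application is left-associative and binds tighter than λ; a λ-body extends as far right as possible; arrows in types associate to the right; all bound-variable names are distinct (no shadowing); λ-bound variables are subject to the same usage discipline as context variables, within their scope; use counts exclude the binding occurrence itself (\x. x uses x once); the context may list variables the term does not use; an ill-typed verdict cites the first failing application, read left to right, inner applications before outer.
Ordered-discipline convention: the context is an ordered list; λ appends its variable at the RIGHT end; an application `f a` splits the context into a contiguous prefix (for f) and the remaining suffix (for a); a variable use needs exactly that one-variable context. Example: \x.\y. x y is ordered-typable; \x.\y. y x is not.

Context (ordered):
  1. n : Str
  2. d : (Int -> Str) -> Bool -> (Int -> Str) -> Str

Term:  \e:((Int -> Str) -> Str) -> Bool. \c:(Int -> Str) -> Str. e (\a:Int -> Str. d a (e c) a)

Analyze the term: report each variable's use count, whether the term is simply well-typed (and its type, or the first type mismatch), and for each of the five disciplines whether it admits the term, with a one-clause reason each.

usage: n: 0×; d: 1×; e (bound): 2×; c (bound): 1×; a (bound): 2×
uses in reading order: e, d, a, e, c, a
typing: well-typed — term : (((Int -> Str) -> Str) -> Bool) -> ((Int -> Str) -> Str) -> Bool
ordered ✗ (repeated use of e ×2, a ×2; n never used (weakening))
linear ✗ (repeated use of e ×2, a ×2; n never used (weakening))
affine ✗ (repeated use of e ×2, a ×2)
relevant ✗ (n never used (weakening))
unrestricted ✓ (simply typable at (((Int -> Str) -> Str) -> Bool) -> ((Int -> Str) -> Str) -> Bool; W, C, E all held)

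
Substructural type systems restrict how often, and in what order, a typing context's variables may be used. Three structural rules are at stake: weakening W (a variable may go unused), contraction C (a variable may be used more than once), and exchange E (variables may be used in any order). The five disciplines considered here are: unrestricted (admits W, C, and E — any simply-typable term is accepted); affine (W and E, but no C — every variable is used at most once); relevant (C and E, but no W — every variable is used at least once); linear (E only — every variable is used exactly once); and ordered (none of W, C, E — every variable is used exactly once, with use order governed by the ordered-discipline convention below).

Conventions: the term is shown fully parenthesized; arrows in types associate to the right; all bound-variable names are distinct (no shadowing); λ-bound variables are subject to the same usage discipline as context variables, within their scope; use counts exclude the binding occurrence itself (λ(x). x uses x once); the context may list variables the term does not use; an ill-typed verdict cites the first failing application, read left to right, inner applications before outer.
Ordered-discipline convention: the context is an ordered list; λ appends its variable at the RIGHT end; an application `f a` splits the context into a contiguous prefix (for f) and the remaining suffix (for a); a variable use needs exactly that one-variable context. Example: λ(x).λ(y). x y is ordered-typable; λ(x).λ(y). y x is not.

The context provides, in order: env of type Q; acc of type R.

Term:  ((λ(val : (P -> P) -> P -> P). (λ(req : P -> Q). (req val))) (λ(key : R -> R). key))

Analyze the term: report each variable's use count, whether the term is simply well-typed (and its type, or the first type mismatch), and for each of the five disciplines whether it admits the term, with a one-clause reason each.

use counts: env=0; acc=0; val [bound]=1; req [bound]=1; key [bound]=1
uses in reading order: req, val, key
typing: ill-typed: a function awaiting P gets (P -> P) -> P -> P
ordered: ✗, the type mismatch rejects it
linear: ✗, not simply typable
affine: ✗, fails simple typing
relevant: ✗, a type mismatch blocks all five
unrestricted: ✗, the type mismatch rejects it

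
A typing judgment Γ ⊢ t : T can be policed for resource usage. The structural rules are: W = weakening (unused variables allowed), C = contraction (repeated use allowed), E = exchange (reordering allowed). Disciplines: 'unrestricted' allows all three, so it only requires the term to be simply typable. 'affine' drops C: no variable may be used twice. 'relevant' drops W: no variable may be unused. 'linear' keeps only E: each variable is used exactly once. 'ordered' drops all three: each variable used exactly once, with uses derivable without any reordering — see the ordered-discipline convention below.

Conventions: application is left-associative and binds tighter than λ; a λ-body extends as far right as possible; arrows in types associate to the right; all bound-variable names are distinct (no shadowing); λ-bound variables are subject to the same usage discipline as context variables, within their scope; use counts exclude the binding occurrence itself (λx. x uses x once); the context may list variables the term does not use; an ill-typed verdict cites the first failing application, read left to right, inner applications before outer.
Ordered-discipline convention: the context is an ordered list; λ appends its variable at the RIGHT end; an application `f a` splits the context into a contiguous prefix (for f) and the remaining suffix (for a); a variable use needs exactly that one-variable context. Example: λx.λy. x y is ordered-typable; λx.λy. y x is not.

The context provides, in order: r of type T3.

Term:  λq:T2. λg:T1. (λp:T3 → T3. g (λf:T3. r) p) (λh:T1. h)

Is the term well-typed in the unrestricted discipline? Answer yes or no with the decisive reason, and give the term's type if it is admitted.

no — a type mismatch blocks all five
counts: r: 1×; q (bound): 0×; g (bound): 1×; p (bound): 1×; f (bound): 0×; h (bound): 1×
use order (left to right): g, r, p, h
typing: ill-typed: non-function type T1 applied to an argument
all disciplines: ordered ✗ · linear ✗ · affine ✗ · relevant ✗ · unrestricted ✗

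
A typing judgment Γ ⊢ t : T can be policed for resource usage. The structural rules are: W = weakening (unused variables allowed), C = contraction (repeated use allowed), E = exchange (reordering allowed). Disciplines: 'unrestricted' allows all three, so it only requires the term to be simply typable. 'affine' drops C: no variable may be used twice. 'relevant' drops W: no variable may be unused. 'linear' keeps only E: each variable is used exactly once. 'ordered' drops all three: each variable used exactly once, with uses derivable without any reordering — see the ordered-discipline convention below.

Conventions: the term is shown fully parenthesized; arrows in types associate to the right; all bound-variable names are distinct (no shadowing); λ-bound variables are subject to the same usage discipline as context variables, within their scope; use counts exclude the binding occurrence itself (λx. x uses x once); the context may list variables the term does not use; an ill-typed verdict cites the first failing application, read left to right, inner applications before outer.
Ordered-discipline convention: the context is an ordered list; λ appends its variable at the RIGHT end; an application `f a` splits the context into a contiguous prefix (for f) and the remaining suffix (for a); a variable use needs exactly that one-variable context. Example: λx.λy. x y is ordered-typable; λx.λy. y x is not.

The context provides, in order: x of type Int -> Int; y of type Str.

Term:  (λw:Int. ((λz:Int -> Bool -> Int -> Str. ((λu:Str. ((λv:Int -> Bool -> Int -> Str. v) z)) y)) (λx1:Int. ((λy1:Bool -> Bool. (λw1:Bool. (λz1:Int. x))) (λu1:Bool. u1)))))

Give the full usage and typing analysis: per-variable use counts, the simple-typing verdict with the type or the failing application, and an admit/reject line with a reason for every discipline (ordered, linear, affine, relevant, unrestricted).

counts: x: 1; y: 1; w [bound]: 0; z [bound]: 1; u [bound]: 0; v [bound]: 1; x1 [bound]: 0; y1 [bound]: 0; w1 [bound]: 0; z1 [bound]: 0; u1 [bound]: 1
order of uses: v, z, y, x, u1
typing: ill-typed: a function awaiting Int -> Bool -> Int -> Str gets Int -> Bool -> Int -> Int -> Int
ordered: ✗ — not simply typable
linear: ✗ — fails simple typing
affine: ✗ — a type mismatch blocks all five
relevant: ✗ — the type mismatch rejects it
unrestricted: ✗ — not simply typable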